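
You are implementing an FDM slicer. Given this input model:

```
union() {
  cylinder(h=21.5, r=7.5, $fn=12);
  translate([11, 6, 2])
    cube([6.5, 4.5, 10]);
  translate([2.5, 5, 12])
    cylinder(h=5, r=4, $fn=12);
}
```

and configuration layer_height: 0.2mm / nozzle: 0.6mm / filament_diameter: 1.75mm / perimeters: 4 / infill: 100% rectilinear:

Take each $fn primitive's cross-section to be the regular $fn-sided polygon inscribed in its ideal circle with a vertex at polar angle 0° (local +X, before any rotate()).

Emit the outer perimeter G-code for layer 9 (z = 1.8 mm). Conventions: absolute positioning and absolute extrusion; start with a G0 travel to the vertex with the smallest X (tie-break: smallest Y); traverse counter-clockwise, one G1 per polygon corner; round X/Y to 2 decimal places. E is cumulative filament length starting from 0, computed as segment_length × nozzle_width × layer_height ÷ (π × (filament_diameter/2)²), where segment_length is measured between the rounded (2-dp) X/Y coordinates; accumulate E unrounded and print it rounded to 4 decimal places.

G0 X-7.50 Y0.00 Z1.80
G1 X-6.50 Y-3.75 E0.1936
G1 X-3.75 Y-6.50 E0.3877
G1 X0.00 Y-7.50 E0.5813
G1 X3.75 Y-6.50 E0.7749
G1 X6.50 Y-3.75 E0.9689
G1 X7.50 Y0.00 E1.1626
G1 X6.50 Y3.75 E1.3562
G1 X3.75 Y6.50 E1.5502
G1 X0.00 Y7.50 E1.7438
G1 X-3.75 Y6.50 E1.9375
G1 X-6.50 Y3.75 E2.1315
G1 X-7.50 Y0.00 E2.3251

At z = 1.8 mm: the cylinder: section is a regular 12-gon, circumradius r=7.5; the cube at (11, 6) is not intersected at this z (z outside [2, 12]); the cylinder at (2.5, 5) is absent (z outside [12, 17]); Merging all regions: only the r=7.5 cylinder is present, so the union is just that shape — 1 connected region. The outline is a single polygon with 12 vertices. Extrusion per mm of travel: 0.6 × 0.2 / (π × 0.875²) = 0.049890. Accumulating E over each segment gives final E = 2.3251.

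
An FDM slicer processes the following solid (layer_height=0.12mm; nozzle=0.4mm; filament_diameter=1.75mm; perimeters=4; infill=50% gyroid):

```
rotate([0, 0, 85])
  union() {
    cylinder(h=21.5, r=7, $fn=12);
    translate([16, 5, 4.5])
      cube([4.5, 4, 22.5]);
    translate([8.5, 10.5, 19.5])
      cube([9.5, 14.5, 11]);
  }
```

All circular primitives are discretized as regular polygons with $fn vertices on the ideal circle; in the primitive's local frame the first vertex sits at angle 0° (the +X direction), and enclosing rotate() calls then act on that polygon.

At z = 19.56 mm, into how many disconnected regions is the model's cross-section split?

3

At z = 19.56 mm: the r=7 cylinder contributes a regular 12-gon of circumradius 7; the 4.5×4 cube at (16, 5) contributes its full rectangle; the cube at (8.5, 10.5) is present — its section is the full 9.5×14.5 rectangle; Merging all regions: the 3 present regions are separate (no shared area or edge), so areas and boundary lengths simply add and each stays a separate island — 3 connected regions; (rotated 85° about Z; rotation is an isometry so areas/perimeters/island counts are preserved). The result has 3 disconnected regions.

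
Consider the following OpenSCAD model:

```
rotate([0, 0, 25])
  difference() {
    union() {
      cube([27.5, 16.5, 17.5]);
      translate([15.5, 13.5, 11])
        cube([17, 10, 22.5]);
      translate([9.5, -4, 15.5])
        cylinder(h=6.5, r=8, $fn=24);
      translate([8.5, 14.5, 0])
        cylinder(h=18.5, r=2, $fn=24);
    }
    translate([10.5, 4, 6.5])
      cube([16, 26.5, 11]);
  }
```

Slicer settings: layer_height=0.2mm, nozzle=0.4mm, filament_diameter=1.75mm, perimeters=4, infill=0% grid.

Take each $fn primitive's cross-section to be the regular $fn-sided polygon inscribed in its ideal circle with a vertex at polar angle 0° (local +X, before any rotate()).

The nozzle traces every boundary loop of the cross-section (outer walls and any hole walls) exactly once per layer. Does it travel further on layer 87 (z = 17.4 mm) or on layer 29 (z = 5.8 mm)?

Layer 87 (z = 17.4): the cube is present — its section is the full 27.5×16.5 rectangle (perimeter 88.00 mm); the cube at (15.5, 13.5) is present — its section is the full 17×10 rectangle (perimeter 54.00 mm); the r=8 cylinder at (9.5, -4) gives a regular 24-gon of circumradius 8 (constant along its height) (perimeter = 2·24·8.000·sin(180°/24) = 50.12 mm); the r=2 cylinder at (8.5, 14.5) gives a regular 24-gon of circumradius 2 (constant along its height) (perimeter = 2·24·2.000·sin(180°/24) = 12.53 mm); Combining (union): the regions partially overlap (shared area 86.97 mm²), so the edge portions inside another operand are dropped and the merged outline is re-measured after clipping — boundary = 131.56 mm; the cube at (10.5, 4) is present — its section is the full 16×26.5 rectangle (perimeter 85.00 mm); Taking the first minus the rest: starting from that combined region, the 16×26.5 cube at (10.5, 4) partially overlaps it — only the 277.00 mm² overlap (of its 424.00 mm²) is removed, clipping the outline — boundary = 156.56 mm; (rotated 25° about Z; rotation is an isometry so areas/perimeters/island counts are preserved). So its perimeter = 156.56 mm. Layer 29 (z = 5.8): the cube (footprint 27.5×16.5) is included at this height (perimeter 88.00 mm); the cube at (15.5, 13.5) is not intersected at this z (z outside [11, 33.5]); the cylinder at (9.5, -4) is not intersected at this z (z outside [15.5, 22]); the cylinder at (8.5, 14.5): section is a regular 24-gon, circumradius r=2 (perimeter = 2·24·2.000·sin(180°/24) = 12.53 mm); Merging all regions: the r=2 cylinder at (8.5, 14.5) lies entirely inside the 27.5×16.5 cube, so the union is just the 27.5×16.5 cube — boundary = 88.00 mm; the cube at (10.5, 4) does not reach this height (z outside [6.5, 17.5]); Taking the first minus the rest: none of the subtracted shapes is present at this height, so the result so far is unchanged — boundary = 88.00 mm; (rotated 25° about Z; rotation is an isometry so areas/perimeters/island counts are preserved). So its perimeter = 88.00 mm. Layer 87 is larger (156.56 vs 88.00 mm).

layer 87 (z = 17.4 mm)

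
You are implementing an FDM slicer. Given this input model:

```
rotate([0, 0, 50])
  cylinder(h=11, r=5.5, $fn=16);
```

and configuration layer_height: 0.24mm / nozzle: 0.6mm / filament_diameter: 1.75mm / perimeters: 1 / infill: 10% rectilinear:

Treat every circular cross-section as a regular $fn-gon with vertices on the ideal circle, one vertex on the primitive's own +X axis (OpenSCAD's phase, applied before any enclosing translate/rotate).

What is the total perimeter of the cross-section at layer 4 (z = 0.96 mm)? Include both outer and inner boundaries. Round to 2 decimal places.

At z = 0.96 mm: the r=5.5 cylinder contributes a regular 16-gon of circumradius 5.5 (perimeter = 2·16·5.500·sin(180°/16) = 34.34 mm); (rotated 50° about Z; rotation is an isometry so areas/perimeters/island counts are preserved). Overall, the cross-section is a single solid region. Total boundary length (outer) = 34.34 mm.

34.34 mm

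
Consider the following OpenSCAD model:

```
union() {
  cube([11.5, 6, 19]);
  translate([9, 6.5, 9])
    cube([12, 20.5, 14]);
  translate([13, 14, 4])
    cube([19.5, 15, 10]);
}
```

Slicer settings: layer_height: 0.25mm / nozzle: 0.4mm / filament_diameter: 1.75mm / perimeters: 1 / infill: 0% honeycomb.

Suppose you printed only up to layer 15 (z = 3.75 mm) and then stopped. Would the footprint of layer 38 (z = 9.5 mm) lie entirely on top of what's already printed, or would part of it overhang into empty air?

Compare the two slices. At z = 3.75: the cube (footprint 11.5×6) is included at this height (area 69.00 mm²); the cube at (9, 6.5) does not reach this height (z outside [9, 23]); the cube at (13, 14) does not reach this height (z outside [4, 14]); Merging all regions: only the 11.5×6 cube is present, so the union is just that shape — area = 69.00 mm². At z = 9.5: the cube is present — its section is the full 11.5×6 rectangle (area 69.00 mm²); the 12×20.5 cube at (9, 6.5) contributes its full rectangle (area 246.00 mm²); the cube at (13, 14) is present — its section is the full 19.5×15 rectangle (area 292.50 mm²); Merging all regions: the regions partially overlap — summed areas 607.50 mm² minus the doubly-counted overlap 104.00 mm² gives 503.50 mm² — area = 503.50 mm². Checking containment: at z = 9.5 the cross-section extends beyond the z = 3.75 cross-section by about 434.50 mm².

part overhangs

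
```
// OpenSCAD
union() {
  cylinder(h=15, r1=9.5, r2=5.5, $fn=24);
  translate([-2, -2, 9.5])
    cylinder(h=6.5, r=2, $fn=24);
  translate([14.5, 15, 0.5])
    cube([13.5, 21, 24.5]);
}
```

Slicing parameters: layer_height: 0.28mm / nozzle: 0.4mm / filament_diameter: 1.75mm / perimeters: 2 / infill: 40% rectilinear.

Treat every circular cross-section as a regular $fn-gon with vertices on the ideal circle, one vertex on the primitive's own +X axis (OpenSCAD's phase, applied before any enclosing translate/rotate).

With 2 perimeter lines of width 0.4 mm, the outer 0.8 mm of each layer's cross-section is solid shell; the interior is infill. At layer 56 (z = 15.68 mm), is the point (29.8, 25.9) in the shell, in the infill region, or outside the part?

outside

At z = 15.68 mm: the cone is not intersected at this z (z outside [0, 15]); the r=2 cylinder at (-2, -2) gives a regular 24-gon of circumradius 2 (constant along its height); the cube at (14.5, 15) is present — its section is the full 13.5×21 rectangle; Taking the union: the 2 present regions are separate (no shared area or edge), so areas and boundary lengths simply add and each stays a separate island — 2 connected regions. Overall, the cross-section has 2 separate islands. The nearest boundary edge runs (28.00, 36.00)→(28.00, 15.00); distance from the point to it = 1.80 mm. The point is not inside any of the regions above, so it lies outside the cross-section (1.80 mm from the nearest boundary).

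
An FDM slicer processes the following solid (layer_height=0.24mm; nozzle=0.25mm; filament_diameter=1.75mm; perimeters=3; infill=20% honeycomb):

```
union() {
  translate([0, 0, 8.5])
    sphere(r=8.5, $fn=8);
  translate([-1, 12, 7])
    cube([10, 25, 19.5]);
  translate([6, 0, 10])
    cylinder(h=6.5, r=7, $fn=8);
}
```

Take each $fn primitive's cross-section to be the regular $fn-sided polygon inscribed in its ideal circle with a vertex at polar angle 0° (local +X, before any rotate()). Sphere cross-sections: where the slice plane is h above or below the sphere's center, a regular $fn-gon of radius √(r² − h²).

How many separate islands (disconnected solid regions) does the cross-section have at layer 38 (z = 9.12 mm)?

2

At z = 9.12 mm: the sphere: section is a regular 8-gon, circumradius = √(r²−h²) = √(8.5²−0.62²) = 8.477; the cube at (-1, 12) is present — its section is the full 10×25 rectangle; the cylinder at (6, 0) is not intersected at this z (z outside [10, 16.5]); Merging all regions: the 2 present regions are separate (no shared area or edge), so areas and boundary lengths simply add and each stays a separate island — 2 connected regions. Overall, the cross-section has 2 separate islands. Island count = 2.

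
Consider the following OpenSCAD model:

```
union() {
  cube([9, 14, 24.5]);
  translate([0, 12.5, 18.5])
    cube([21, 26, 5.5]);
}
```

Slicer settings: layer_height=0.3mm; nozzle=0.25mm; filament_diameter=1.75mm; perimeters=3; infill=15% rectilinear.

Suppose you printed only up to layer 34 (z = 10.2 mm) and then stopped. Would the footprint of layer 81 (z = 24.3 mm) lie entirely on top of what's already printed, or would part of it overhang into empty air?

entirely on top

Compare the two slices. At z = 10.2: the cube is present — its section is the full 9×14 rectangle (area 126.00 mm²); the cube at (0, 12.5) is absent (z outside [18.5, 24]); Taking the union: only the 9×14 cube is present, so the union is just that shape — area = 126.00 mm². At z = 24.3: the 9×14 cube contributes its full rectangle (area 126.00 mm²); the cube at (0, 12.5) does not reach this height (z outside [18.5, 24]); Taking the union: only the 9×14 cube is present, so the union is just that shape — area = 126.00 mm². Checking containment: the cross-section at z = 24.3 is a subset of the cross-section at z = 10.2.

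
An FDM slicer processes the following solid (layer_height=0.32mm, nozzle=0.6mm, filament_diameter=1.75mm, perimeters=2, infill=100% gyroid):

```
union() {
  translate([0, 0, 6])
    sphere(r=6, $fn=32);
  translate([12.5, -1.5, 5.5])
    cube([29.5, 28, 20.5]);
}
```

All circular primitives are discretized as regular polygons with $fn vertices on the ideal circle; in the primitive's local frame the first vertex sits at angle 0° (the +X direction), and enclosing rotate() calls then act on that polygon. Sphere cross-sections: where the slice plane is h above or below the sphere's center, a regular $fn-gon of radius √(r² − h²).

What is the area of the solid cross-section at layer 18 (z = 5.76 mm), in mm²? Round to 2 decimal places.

938.19 mm²

At z = 5.76 mm: the r=6 sphere slices to a regular 32-gon of circumradius 5.995 (√(r²−h²) with h=0.24 from center) (area = (32/2)·5.995²·sin(360°/32) = 112.19 mm²); the cube at (12.5, -1.5) is present — its section is the full 29.5×28 rectangle (area 826.00 mm²); Taking the union: the 2 present regions are separate (no shared area or edge), so areas and boundary lengths simply add and each stays a separate island — area = 938.19 mm². Overall, the cross-section has 2 separate islands. Net area = 938.19 mm².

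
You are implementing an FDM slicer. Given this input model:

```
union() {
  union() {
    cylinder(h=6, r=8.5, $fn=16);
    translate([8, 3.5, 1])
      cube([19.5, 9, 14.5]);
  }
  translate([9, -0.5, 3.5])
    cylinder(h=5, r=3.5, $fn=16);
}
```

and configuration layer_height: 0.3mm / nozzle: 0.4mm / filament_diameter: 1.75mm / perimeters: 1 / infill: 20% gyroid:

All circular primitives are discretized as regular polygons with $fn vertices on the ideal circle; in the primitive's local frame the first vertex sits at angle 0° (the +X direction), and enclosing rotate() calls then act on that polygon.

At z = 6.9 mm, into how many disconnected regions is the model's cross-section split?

At z = 6.9 mm: the cylinder is not intersected at this z (z outside [0, 6]); the 19.5×9 cube at (8, 3.5) contributes its full rectangle; Merging all regions: only the 19.5×9 cube at (8, 3.5) is present, so the union is just that shape — 1 connected region; the r=3.5 cylinder at (9, -0.5) gives a regular 16-gon of circumradius 3.5 (constant along its height); Taking the union: the 2 present regions are separate (no shared area or edge), so areas and boundary lengths simply add and each stays a separate island — 2 connected regions. The result has 2 disconnected regions.

2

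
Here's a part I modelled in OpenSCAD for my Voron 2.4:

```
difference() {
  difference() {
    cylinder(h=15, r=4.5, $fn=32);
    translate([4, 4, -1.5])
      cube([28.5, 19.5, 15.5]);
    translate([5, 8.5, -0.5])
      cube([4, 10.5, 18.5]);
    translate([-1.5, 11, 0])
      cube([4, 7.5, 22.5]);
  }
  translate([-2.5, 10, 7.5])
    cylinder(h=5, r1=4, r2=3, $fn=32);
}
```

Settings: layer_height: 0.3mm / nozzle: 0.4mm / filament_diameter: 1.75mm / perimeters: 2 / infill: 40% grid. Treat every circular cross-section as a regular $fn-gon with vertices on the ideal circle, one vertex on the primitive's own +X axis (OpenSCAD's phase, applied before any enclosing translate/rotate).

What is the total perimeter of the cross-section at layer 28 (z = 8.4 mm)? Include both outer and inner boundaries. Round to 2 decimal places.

28.23 mm

At z = 8.4 mm: the cylinder: section is a regular 32-gon, circumradius r=4.5 (perimeter = 2·32·4.500·sin(180°/32) = 28.23 mm); the cube at (4, 4) is present — its section is the full 28.5×19.5 rectangle (perimeter 96.00 mm); the cube at (5, 8.5) is present — its section is the full 4×10.5 rectangle (perimeter 29.00 mm); the cube at (-1.5, 11) (footprint 4×7.5) is included at this height (perimeter 23.00 mm); Taking the first minus the rest: starting from the r=4.5 cylinder, the 28.5×19.5 cube at (4, 4) misses the remaining region (no effect); the 4×10.5 cube at (5, 8.5) misses the remaining region (no effect); the 4×7.5 cube at (-1.5, 11) misses the remaining region (no effect) — boundary = 28.23 mm; the cone at (-2.5, 10): at t=0.180 of its height the radius interpolates to r₁+(r₂−r₁)t = 3.820, giving a regular 32-gon of that circumradius (perimeter = 2·32·3.820·sin(180°/32) = 23.96 mm); After the difference (first − rest): starting from the result so far, the cone at (-2.5, 10) misses the remaining region (no effect) — boundary = 28.23 mm. Overall, the cross-section is a single solid region. Total boundary length (outer) = 28.23 mm.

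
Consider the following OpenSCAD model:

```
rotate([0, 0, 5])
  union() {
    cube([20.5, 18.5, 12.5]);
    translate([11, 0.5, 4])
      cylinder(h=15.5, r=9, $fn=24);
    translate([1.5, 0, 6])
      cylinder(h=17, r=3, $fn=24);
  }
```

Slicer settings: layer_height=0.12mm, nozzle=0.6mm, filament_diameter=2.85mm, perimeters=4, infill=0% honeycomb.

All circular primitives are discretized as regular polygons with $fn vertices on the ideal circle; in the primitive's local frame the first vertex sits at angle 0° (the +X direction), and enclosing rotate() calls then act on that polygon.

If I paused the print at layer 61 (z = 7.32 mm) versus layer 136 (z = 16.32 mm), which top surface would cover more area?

Layer 61 (z = 7.32): the 20.5×18.5 cube contributes its full rectangle (area 379.25 mm²); the cylinder at (11, 0.5): section is a regular 24-gon, circumradius r=9 (area = (24/2)·9.000²·sin(360°/24) = 251.57 mm²); the r=3 cylinder at (1.5, 0) gives a regular 24-gon of circumradius 3 (constant along its height) (area = (24/2)·3.000²·sin(360°/24) = 27.95 mm²); Merging all regions: the regions partially overlap — summed areas 658.77 mm² minus the doubly-counted overlap 150.65 mm² gives 508.12 mm² — area = 508.12 mm²; (rotated 5° about Z; rotation is an isometry so areas/perimeters/island counts are preserved). So its area = 508.12 mm². Layer 136 (z = 16.32): the cube is not intersected at this z (z outside [0, 12.5]); the r=9 cylinder at (11, 0.5) contributes a regular 24-gon of circumradius 9 (area = (24/2)·9.000²·sin(360°/24) = 251.57 mm²); the cylinder at (1.5, 0): section is a regular 24-gon, circumradius r=3 (area = (24/2)·3.000²·sin(360°/24) = 27.95 mm²); Merging all regions: the regions partially overlap — summed areas 279.52 mm² minus the doubly-counted overlap 9.74 mm² gives 269.79 mm² — area = 269.79 mm²; (rotated 5° about Z; rotation is an isometry so areas/perimeters/island counts are preserved). So its area = 269.79 mm². Layer 61 is larger (508.12 vs 269.79 mm²).

layer 61 (z = 7.32 mm)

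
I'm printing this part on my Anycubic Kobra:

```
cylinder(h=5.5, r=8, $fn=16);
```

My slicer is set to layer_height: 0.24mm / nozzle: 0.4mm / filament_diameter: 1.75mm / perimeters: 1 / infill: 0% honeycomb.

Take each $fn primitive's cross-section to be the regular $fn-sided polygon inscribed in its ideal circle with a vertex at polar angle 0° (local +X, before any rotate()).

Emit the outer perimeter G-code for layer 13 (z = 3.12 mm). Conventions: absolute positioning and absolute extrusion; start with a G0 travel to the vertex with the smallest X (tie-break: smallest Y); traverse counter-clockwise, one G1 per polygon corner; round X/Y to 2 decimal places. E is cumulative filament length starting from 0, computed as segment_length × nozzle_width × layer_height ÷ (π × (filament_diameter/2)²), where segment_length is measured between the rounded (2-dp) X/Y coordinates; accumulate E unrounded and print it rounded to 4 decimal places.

G0 X-8.00 Y0.00 Z3.12
G1 X-7.39 Y-3.06 E0.1245
G1 X-5.66 Y-5.66 E0.2492
G1 X-3.06 Y-7.39 E0.3738
G1 X0.00 Y-8.00 E0.4984
G1 X3.06 Y-7.39 E0.6229
G1 X5.66 Y-5.66 E0.7475
G1 X7.39 Y-3.06 E0.8722
G1 X8.00 Y0.00 E0.9967
G1 X7.39 Y3.06 E1.1212
G1 X5.66 Y5.66 E1.2459
G1 X3.06 Y7.39 E1.3705
G1 X0.00 Y8.00 E1.4951
G1 X-3.06 Y7.39 E1.6196
G1 X-5.66 Y5.66 E1.7442
G1 X-7.39 Y3.06 E1.8689
G1 X-8.00 Y0.00 E1.9934

At z = 3.12 mm: the cylinder: section is a regular 16-gon, circumradius r=8. The outline is a single polygon with 16 vertices. Extrusion per mm of travel: 0.4 × 0.24 / (π × 0.875²) = 0.039912. Accumulating E over each segment gives final E = 1.9934.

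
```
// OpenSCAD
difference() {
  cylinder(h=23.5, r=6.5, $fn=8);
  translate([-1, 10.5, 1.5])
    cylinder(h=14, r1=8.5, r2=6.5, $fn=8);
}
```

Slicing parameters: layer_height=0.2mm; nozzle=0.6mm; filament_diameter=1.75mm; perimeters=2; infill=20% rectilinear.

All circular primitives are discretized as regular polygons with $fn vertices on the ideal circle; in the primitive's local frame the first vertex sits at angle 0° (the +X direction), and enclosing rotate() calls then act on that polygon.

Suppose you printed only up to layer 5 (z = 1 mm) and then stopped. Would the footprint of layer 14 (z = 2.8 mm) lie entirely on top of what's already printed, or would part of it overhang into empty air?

Compare the two slices. At z = 1: the cylinder: section is a regular 8-gon, circumradius r=6.5 (area = (8/2)·6.500²·sin(360°/8) = 119.50 mm²); the cone at (-1, 10.5) does not reach this height (z outside [1.5, 15.5]); Subtracting the remaining from the first: none of the subtracted shapes is present at this height, so the r=6.5 cylinder is unchanged — area = 119.50 mm². At z = 2.8: the r=6.5 cylinder gives a regular 8-gon of circumradius 6.5 (constant along its height) (area = (8/2)·6.500²·sin(360°/8) = 119.50 mm²); the cone at (-1, 10.5) contributes a regular 8-gon of circumradius 8.314 (interpolated between r1=8.5 and r2=6.5 at t=0.093) (area = (8/2)·8.314²·sin(360°/8) = 195.52 mm²); After the difference (first − rest): starting from the r=6.5 cylinder (119.50 mm²), the cone at (-1, 10.5) partially overlaps it — only the 21.90 mm² overlap (of its 195.52 mm²) is removed, clipping the outline — area = 97.61 mm². Checking containment: the cross-section at z = 2.8 is a subset of the cross-section at z = 1.

entirely on top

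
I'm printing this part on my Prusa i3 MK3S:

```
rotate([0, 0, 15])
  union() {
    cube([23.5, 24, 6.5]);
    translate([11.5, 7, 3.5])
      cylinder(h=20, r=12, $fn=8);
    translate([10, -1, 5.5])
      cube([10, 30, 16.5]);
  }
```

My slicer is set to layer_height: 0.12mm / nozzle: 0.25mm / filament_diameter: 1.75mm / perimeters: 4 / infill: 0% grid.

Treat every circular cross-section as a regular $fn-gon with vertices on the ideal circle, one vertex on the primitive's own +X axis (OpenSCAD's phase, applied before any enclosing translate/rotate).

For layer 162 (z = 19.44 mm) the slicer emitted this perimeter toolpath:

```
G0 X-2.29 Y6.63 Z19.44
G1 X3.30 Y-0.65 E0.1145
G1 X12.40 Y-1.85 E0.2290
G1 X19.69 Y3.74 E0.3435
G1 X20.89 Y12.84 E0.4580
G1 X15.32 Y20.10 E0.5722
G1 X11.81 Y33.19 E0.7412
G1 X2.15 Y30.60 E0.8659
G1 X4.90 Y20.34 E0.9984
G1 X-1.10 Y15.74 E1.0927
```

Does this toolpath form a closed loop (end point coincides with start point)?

no

Start point (G0): (-2.29, 6.63). End point (last G1): the path does not return to the start — open.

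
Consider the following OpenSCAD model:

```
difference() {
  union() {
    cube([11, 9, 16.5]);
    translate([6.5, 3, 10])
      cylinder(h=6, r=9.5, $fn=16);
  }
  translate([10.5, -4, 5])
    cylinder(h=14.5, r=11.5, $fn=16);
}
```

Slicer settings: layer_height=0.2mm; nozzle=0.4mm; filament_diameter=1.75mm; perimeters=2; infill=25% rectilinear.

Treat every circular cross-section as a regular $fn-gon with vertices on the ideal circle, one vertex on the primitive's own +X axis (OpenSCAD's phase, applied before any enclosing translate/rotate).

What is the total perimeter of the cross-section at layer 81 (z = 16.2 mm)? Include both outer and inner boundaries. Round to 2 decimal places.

34.76 mm

At z = 16.2 mm: the cube is present — its section is the full 11×9 rectangle (perimeter 40.00 mm); the cylinder at (6.5, 3) is not intersected at this z (z outside [10, 16]); Merging all regions: only the 11×9 cube is present, so the union is just that shape — boundary = 40.00 mm; the cylinder at (10.5, -4): section is a regular 16-gon, circumradius r=11.5 (perimeter = 2·16·11.500·sin(180°/16) = 71.79 mm); Taking the first minus the rest: starting from the result so far, the r=11.5 cylinder at (10.5, -4) partially overlaps it — only the 60.46 mm² overlap (of its 404.88 mm²) is removed, clipping the outline — boundary = 34.76 mm. Overall, the cross-section is a single solid region. Total boundary length (outer) = 34.76 mm.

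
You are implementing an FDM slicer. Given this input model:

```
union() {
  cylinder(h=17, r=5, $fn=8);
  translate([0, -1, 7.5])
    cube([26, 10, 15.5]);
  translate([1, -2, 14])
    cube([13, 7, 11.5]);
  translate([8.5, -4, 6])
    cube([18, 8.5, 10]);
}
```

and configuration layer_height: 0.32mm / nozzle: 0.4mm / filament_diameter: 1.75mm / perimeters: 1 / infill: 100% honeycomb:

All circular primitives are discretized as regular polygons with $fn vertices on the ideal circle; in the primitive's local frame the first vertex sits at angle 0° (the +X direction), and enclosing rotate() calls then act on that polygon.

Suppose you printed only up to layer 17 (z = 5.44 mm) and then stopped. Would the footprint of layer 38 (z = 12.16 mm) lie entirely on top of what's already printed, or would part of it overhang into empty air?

part overhangs

Compare the two slices. At z = 5.44: the cylinder: section is a regular 8-gon, circumradius r=5 (area = (8/2)·5.000²·sin(360°/8) = 70.71 mm²); the cube at (0, -1) does not reach this height (z outside [7.5, 23]); the cube at (1, -2) is absent (z outside [14, 25.5]); the cube at (8.5, -4) is absent (z outside [6, 16]); Taking the union: only the r=5 cylinder is present, so the union is just that shape — area = 70.71 mm². At z = 12.16: the cylinder: section is a regular 8-gon, circumradius r=5 (area = (8/2)·5.000²·sin(360°/8) = 70.71 mm²); the cube at (0, -1) is present — its section is the full 26×10 rectangle (area 260.00 mm²); the cube at (1, -2) does not reach this height (z outside [14, 25.5]); the cube at (8.5, -4) (footprint 18×8.5) is included at this height (area 153.00 mm²); Taking the union: the regions partially overlap — summed areas 483.71 mm² minus the doubly-counted overlap 118.72 mm² gives 364.99 mm² — area = 364.99 mm². Checking containment: at z = 12.16 the cross-section extends beyond the z = 5.44 cross-section by about 294.28 mm².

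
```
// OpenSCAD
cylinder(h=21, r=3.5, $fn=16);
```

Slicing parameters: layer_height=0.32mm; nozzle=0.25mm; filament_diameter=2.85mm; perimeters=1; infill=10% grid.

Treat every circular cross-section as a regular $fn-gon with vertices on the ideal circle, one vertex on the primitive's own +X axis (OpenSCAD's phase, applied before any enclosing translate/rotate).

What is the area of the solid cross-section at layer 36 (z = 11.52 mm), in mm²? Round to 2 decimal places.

37.50 mm²

At z = 11.52 mm: the r=3.5 cylinder contributes a regular 16-gon of circumradius 3.5 (area = (16/2)·3.500²·sin(360°/16) = 37.50 mm²). Overall, the cross-section is a single solid region. Net area = 37.50 mm².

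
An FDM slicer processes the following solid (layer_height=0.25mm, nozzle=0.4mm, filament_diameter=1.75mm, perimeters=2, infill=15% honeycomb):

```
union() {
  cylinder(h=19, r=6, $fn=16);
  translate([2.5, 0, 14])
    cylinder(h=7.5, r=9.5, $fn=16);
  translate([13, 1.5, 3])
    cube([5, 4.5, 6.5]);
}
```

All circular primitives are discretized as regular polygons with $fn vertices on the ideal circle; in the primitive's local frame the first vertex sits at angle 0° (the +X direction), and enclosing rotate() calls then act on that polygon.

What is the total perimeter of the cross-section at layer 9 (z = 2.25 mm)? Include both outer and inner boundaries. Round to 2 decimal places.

At z = 2.25 mm: the r=6 cylinder contributes a regular 16-gon of circumradius 6 (perimeter = 2·16·6.000·sin(180°/16) = 37.46 mm); the cylinder at (2.5, 0) does not reach this height (z outside [14, 21.5]); the cube at (13, 1.5) does not reach this height (z outside [3, 9.5]); Taking the union: only the r=6 cylinder is present, so the union is just that shape — boundary = 37.46 mm. Overall, the cross-section is a single solid region. Total boundary length (outer) = 37.46 mm.

37.46 mm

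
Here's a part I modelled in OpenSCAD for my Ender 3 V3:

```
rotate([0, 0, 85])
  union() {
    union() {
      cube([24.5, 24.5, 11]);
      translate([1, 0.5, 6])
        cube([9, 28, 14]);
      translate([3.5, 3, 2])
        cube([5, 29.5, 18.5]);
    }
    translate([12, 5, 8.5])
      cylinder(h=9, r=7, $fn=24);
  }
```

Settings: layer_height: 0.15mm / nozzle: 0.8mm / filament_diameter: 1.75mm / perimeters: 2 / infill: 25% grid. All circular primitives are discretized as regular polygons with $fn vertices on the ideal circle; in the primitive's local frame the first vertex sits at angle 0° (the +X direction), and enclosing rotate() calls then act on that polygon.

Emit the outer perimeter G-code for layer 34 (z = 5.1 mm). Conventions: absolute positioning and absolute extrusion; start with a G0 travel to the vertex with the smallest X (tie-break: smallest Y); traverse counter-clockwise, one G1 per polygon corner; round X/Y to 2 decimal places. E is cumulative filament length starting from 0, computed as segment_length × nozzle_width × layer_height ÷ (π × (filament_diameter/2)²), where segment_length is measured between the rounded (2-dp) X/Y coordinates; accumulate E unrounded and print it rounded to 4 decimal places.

G0 X-32.07 Y6.32 Z5.10
G1 X-24.10 Y5.62 E0.3992
G1 X-24.41 Y2.14 E0.5735
G1 X0.00 Y0.00 E1.7960
G1 X2.14 Y24.41 E3.0184
G1 X-22.27 Y26.54 E4.2409
G1 X-23.67 Y10.60 E5.0392
G1 X-31.64 Y11.30 E5.4384
G1 X-32.07 Y6.32 E5.6877

At z = 5.1 mm: the cube (footprint 24.5×24.5) is included at this height; the cube at (1, 0.5) is not intersected at this z (z outside [6, 20]); the cube at (3.5, 3) (footprint 5×29.5) is included at this height; Merging all regions: the regions partially overlap (shared area 107.50 mm²), so overlapping operands fuse into one piece — 1 connected region; the cylinder at (12, 5) does not reach this height (z outside [8.5, 17.5]); Taking the union: only that combined region is present, so the union is just that shape — 1 connected region; (whole slice rotated 85° about Z — lengths, areas and connectivity unchanged). The outline is a single polygon with 8 vertices. Extrusion per mm of travel: 0.8 × 0.15 / (π × 0.875²) = 0.049890. Accumulating E over each segment gives final E = 5.6877.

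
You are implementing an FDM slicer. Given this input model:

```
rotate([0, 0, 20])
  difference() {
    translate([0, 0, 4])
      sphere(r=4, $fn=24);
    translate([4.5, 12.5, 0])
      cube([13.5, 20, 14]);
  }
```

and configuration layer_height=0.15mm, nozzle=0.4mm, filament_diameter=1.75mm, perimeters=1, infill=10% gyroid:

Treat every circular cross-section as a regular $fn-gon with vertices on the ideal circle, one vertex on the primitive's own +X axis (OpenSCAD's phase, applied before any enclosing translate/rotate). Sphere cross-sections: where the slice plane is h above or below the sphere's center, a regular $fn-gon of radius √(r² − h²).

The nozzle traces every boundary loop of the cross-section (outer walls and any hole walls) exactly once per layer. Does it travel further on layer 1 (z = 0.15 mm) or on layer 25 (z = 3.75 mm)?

Layer 1 (z = 0.15): the r=4 sphere contributes a regular 24-gon of circumradius √(4²−3.85²) = 1.085 (perimeter = 2·24·1.085·sin(180°/24) = 6.80 mm); the cube at (4.5, 12.5) is present — its section is the full 13.5×20 rectangle (perimeter 67.00 mm); After the difference (first − rest): starting from the r=4 sphere, the 13.5×20 cube at (4.5, 12.5) misses the remaining region (no effect) — boundary = 6.80 mm; (rotated 20° about Z; rotation is an isometry so areas/perimeters/island counts are preserved). So its perimeter = 6.80 mm. Layer 25 (z = 3.75): the r=4 sphere contributes a regular 24-gon of circumradius √(4²−0.25²) = 3.992 (perimeter = 2·24·3.992·sin(180°/24) = 25.01 mm); the 13.5×20 cube at (4.5, 12.5) contributes its full rectangle (perimeter 67.00 mm); After the difference (first − rest): starting from the r=4 sphere, the 13.5×20 cube at (4.5, 12.5) misses the remaining region (no effect) — boundary = 25.01 mm; (whole slice rotated 20° about Z — lengths, areas and connectivity unchanged). So its perimeter = 25.01 mm. Layer 25 is larger (25.01 vs 6.80 mm).

layer 25 (z = 3.75 mm)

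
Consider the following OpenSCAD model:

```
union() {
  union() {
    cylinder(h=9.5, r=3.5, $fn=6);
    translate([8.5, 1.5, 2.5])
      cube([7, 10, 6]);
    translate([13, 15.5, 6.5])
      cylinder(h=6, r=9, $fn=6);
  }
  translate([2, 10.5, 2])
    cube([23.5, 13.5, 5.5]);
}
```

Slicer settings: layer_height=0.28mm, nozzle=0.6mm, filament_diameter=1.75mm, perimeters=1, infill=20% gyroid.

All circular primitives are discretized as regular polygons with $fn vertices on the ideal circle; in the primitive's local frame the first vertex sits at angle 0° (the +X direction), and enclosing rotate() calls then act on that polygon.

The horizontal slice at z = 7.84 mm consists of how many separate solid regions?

At z = 7.84 mm: the cylinder: section is a regular 6-gon, circumradius r=3.5; the cube at (8.5, 1.5) is present — its section is the full 7×10 rectangle; the cylinder at (13, 15.5): section is a regular 6-gon, circumradius r=9; Merging all regions: the regions partially overlap (shared area 26.56 mm²), so overlapping operands fuse into one piece — 2 connected regions; the cube at (2, 10.5) is not intersected at this z (z outside [2, 7.5]); Combining (union): only the result so far is present, so the union is just that shape — 2 connected regions. The result has 2 disconnected regions.

2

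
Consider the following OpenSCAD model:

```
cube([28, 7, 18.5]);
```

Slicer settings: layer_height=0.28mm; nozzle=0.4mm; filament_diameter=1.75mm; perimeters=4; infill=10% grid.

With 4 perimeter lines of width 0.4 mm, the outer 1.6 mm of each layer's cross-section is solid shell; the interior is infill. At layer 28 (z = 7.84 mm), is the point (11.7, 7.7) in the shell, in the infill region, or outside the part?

outside

At z = 7.84 mm: the cube (footprint 28×7) is included at this height. Overall, the cross-section is a single solid region. The nearest boundary edge runs (28.00, 7.00)→(0.00, 7.00); distance from the point to it = 0.70 mm. The point is not inside any of the regions above, so it lies outside the cross-section (0.70 mm from the nearest boundary).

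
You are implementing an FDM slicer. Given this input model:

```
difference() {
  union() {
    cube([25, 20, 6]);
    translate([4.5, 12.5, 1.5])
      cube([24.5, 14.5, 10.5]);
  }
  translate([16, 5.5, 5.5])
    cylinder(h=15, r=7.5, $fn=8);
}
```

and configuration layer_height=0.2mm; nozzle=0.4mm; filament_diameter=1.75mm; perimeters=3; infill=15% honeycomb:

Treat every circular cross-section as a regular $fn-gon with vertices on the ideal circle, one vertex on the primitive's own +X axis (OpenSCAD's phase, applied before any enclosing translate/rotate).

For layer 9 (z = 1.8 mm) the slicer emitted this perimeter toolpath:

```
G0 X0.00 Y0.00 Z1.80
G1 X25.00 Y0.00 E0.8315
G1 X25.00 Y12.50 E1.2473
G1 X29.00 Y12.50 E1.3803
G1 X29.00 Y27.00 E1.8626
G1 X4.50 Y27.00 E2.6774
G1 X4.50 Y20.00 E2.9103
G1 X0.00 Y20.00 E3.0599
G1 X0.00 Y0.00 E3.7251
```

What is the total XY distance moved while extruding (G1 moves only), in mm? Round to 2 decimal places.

112.00 mm

Sum the Euclidean lengths of each G1 segment: total = 112.00 mm.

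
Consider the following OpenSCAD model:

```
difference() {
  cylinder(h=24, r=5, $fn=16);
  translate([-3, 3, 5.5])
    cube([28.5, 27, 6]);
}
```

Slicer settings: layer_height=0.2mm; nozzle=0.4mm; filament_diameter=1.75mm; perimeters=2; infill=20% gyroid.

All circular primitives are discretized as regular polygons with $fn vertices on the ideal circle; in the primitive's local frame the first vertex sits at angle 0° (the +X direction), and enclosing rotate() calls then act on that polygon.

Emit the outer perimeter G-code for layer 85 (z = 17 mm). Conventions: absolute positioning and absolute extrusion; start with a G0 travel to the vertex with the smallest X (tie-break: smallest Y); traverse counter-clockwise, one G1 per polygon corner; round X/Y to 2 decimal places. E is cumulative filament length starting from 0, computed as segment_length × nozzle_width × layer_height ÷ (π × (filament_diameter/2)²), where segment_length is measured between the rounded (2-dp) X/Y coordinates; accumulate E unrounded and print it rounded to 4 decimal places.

At z = 17 mm: the cylinder: section is a regular 16-gon, circumradius r=5; the cube at (-3, 3) is not intersected at this z (z outside [5.5, 11.5]); Taking the first minus the rest: none of the subtracted shapes is present at this height, so the r=5 cylinder is unchanged — 1 connected region. The outline is a single polygon with 16 vertices. Extrusion per mm of travel: 0.4 × 0.2 / (π × 0.875²) = 0.033260. Accumulating E over each segment gives final E = 1.0385.

G0 X-5.00 Y0.00 Z17.00
G1 X-4.62 Y-1.91 E0.0648
G1 X-3.54 Y-3.54 E0.1298
G1 X-1.91 Y-4.62 E0.1948
G1 X0.00 Y-5.00 E0.2596
G1 X1.91 Y-4.62 E0.3244
G1 X3.54 Y-3.54 E0.3894
G1 X4.62 Y-1.91 E0.4545
G1 X5.00 Y0.00 E0.5192
G1 X4.62 Y1.91 E0.5840
G1 X3.54 Y3.54 E0.6490
G1 X1.91 Y4.62 E0.7141
G1 X0.00 Y5.00 E0.7788
G1 X-1.91 Y4.62 E0.8436
G1 X-3.54 Y3.54 E0.9086
G1 X-4.62 Y1.91 E0.9737
G1 X-5.00 Y0.00 E1.0385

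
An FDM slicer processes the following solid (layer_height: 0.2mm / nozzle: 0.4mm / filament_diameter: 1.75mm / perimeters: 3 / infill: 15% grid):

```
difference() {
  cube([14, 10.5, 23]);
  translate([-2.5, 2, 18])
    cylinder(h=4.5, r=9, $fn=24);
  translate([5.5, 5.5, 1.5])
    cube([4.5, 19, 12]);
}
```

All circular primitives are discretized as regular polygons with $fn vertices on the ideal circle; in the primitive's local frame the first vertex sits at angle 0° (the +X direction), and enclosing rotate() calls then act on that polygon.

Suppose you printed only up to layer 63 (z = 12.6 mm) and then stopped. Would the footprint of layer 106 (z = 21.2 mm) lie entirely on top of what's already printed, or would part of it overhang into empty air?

part overhangs

Compare the two slices. At z = 12.6: the cube is present — its section is the full 14×10.5 rectangle (area 147.00 mm²); the cylinder at (-2.5, 2) is not intersected at this z (z outside [18, 22.5]); the cube at (5.5, 5.5) is present — its section is the full 4.5×19 rectangle (area 85.50 mm²); Taking the first minus the rest: starting from the 14×10.5 cube (147.00 mm²), the 4.5×19 cube at (5.5, 5.5) partially overlaps it — only the 22.50 mm² overlap (of its 85.50 mm²) is removed, clipping the outline — area = 124.50 mm². At z = 21.2: the 14×10.5 cube contributes its full rectangle (area 147.00 mm²); the r=9 cylinder at (-2.5, 2) gives a regular 24-gon of circumradius 9 (constant along its height) (area = (24/2)·9.000²·sin(360°/24) = 251.57 mm²); the cube at (5.5, 5.5) is absent (z outside [1.5, 13.5]); Taking the first minus the rest: starting from the 14×10.5 cube (147.00 mm²), the r=9 cylinder at (-2.5, 2) partially overlaps it — only the 53.53 mm² overlap (of its 251.57 mm²) is removed, clipping the outline — area = 93.47 mm². Checking containment: at z = 21.2 the cross-section extends beyond the z = 12.6 cross-section by about 22.45 mm².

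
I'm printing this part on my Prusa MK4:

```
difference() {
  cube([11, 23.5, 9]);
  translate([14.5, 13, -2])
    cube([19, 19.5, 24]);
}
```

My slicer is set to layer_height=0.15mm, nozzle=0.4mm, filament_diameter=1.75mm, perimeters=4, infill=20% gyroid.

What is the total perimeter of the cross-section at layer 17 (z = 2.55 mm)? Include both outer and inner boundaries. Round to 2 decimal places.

At z = 2.55 mm: the cube (footprint 11×23.5) is included at this height (perimeter 69.00 mm); the cube at (14.5, 13) is present — its section is the full 19×19.5 rectangle (perimeter 77.00 mm); Taking the first minus the rest: starting from the 11×23.5 cube, the 19×19.5 cube at (14.5, 13) misses the remaining region (no effect) — boundary = 69.00 mm. Overall, the cross-section is a single solid region. Total boundary length (outer) = 69.00 mm.

69.00 mm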